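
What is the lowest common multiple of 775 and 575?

17825

775 = 5^2 × 31
575 = 5^2 × 23
LCM(775, 575) = 5^2 × 23 × 31 = 17825.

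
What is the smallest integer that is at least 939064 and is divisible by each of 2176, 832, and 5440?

990080

The integer must be a common multiple of 2176, 832, and 5440, so a multiple of their LCM.
2176 = 2^7 × 17
832 = 2^6 × 13
5440 = 2^6 × 5 × 17
LCM(2176, 832, 5440) = 2^7 × 5 × 13 × 17 = 141440.
Smallest multiple of 141440 that is ≥ 939064: ⌈939064/141440⌉ × 141440 = 7 × 141440 = 990080.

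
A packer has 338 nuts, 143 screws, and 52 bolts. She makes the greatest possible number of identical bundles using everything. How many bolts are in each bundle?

4

Number of bundles = gcd(338, 143, 52).
338 = 2 × 13^2
143 = 11 × 13
52 = 2^2 × 13
gcd(338, 143, 52) = 13.
bolts per bundle = 52 / 13 = 4.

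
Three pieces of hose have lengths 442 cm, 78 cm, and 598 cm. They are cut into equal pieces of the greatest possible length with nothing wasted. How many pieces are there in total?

43

Piece length = gcd(442, 78, 598).
442 = 2 × 13 × 17
78 = 2 × 3 × 13
598 = 2 × 13 × 23
gcd(442, 78, 598) = 2 × 13 = 26.
Total pieces = 442/26 + 78/26 + 598/26 = 17 + 3 + 23 = 43.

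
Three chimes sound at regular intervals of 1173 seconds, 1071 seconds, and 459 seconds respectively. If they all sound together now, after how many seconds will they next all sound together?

The first simultaneous occurrence is after LCM of the individual periods.
1173 = 3 × 17 × 23
1071 = 3^2 × 7 × 17
459 = 3^3 × 17
LCM(1173, 1071, 459) = 3^3 × 7 × 17 × 23 = 73899.

73899 seconds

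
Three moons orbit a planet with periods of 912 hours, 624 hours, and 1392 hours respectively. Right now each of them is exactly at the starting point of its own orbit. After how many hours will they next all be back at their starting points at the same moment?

We need the least common multiple of the intervals.
912 = 2^4 × 3 × 19
624 = 2^4 × 3 × 13
1392 = 2^4 × 3 × 29
LCM(912, 624, 1392) = 2^4 × 3 × 13 × 19 × 29 = 343824.

343824 hours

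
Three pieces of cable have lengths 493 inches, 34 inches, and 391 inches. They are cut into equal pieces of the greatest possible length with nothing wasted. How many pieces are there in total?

Piece length = gcd(493, 34, 391).
493 = 17 × 29
34 = 2 × 17
391 = 17 × 23
gcd(493, 34, 391) = 17.
Total pieces = 493/17 + 34/17 + 391/17 = 29 + 2 + 23 = 54.

54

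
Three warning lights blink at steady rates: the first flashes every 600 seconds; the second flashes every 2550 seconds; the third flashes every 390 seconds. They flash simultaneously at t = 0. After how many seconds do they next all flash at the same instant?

132600 seconds

We need the least common multiple of the intervals.
600 = 2^3 × 3 × 5^2
2550 = 2 × 3 × 5^2 × 17
390 = 2 × 3 × 5 × 13
LCM(600, 2550, 390) = 2^3 × 3 × 5^2 × 13 × 17 = 132600.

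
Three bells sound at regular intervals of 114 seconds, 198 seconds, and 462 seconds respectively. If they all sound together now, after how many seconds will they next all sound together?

26334 seconds

They coincide at every common multiple of the periods; the first is the LCM.
114 = 2 × 3 × 19
198 = 2 × 3^2 × 11
462 = 2 × 3 × 7 × 11
LCM(114, 198, 462) = 2 × 3^2 × 7 × 11 × 19 = 26334.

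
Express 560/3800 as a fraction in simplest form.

14/95

560 = 2^4 × 5 × 7
3800 = 2^3 × 5^2 × 19
gcd(560, 3800) = 2^3 × 5 = 40.
Divide numerator and denominator by 40: 560/3800 = 14/95.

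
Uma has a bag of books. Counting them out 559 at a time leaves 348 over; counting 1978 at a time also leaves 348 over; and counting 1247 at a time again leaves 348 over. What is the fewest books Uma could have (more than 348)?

N − 348 must be a common multiple of 559, 1978, and 1247.
559 = 13 × 43
1978 = 2 × 23 × 43
1247 = 29 × 43
LCM(559, 1978, 1247) = 2 × 13 × 23 × 29 × 43 = 745706.
Smallest N > 348 is LCM + 348 = 745706 + 348 = 746054.

746054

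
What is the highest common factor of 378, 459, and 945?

27

378 = 2 × 3^3 × 7
459 = 3^3 × 17
945 = 3^3 × 5 × 7
gcd(378, 459, 945) = 3^3 = 27.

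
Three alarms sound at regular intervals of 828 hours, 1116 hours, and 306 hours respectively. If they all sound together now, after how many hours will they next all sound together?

The first simultaneous occurrence is after LCM of the individual periods.
828 = 2^2 × 3^2 × 23
1116 = 2^2 × 3^2 × 31
306 = 2 × 3^2 × 17
LCM(828, 1116, 306) = 2^2 × 3^2 × 17 × 23 × 31 = 436356.

436356 hours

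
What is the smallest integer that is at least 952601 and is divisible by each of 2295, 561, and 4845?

959310

The integer must be a common multiple of 2295, 561, and 4845, so a multiple of their LCM.
2295 = 3^3 × 5 × 17
561 = 3 × 11 × 17
4845 = 3 × 5 × 17 × 19
LCM(2295, 561, 4845) = 3^3 × 5 × 11 × 17 × 19 = 479655.
Smallest multiple of 479655 that is ≥ 952601: ⌈952601/479655⌉ × 479655 = 2 × 479655 = 959310.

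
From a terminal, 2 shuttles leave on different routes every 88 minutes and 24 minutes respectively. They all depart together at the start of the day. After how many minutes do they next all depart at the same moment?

264 minutes

We need the least common multiple of the intervals.
88 = 2^3 × 11
24 = 2^3 × 3
LCM(88, 24) = 2^3 × 3 × 11 = 264.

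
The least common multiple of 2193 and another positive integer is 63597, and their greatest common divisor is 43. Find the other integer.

1247

gcd × lcm = product of the two integers, so the other integer is (43 × 63597) / 2193 = 1247.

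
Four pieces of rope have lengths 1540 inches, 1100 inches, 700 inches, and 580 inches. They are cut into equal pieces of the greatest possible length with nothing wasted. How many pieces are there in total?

Piece length = gcd(1540, 1100, 700, 580).
1540 = 2^2 × 5 × 7 × 11
1100 = 2^2 × 5^2 × 11
700 = 2^2 × 5^2 × 7
580 = 2^2 × 5 × 29
gcd(1540, 1100, 700, 580) = 2^2 × 5 = 20.
Total pieces = 1540/20 + 1100/20 + 700/20 + 580/20 = 77 + 55 + 35 + 29 = 196.

196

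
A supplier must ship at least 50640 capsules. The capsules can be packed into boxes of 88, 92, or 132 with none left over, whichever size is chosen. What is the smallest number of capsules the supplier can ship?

54648

The number of capsules must be a common multiple of 88, 92, and 132, so a multiple of their LCM.
88 = 2^3 × 11
92 = 2^2 × 23
132 = 2^2 × 3 × 11
LCM(88, 92, 132) = 2^3 × 3 × 11 × 23 = 6072.
Smallest multiple of 6072 that is ≥ 50640: ⌈50640/6072⌉ × 6072 = 9 × 6072 = 54648.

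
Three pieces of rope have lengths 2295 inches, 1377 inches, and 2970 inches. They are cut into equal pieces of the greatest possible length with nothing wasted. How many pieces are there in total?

246

Piece length = gcd(2295, 1377, 2970).
2295 = 3^3 × 5 × 17
1377 = 3^4 × 17
2970 = 2 × 3^3 × 5 × 11
gcd(2295, 1377, 2970) = 3^3 = 27.
Total pieces = 2295/27 + 1377/27 + 2970/27 = 85 + 51 + 110 = 246.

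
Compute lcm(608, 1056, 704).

40128

608 = 2^5 × 19
1056 = 2^5 × 3 × 11
704 = 2^6 × 11
LCM(608, 1056, 704) = 2^6 × 3 × 11 × 19 = 40128.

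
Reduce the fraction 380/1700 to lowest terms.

380 = 2^2 × 5 × 19
1700 = 2^2 × 5^2 × 17
gcd(380, 1700) = 2^2 × 5 = 20.
Divide numerator and denominator by 20: 380/1700 = 19/85.

19/85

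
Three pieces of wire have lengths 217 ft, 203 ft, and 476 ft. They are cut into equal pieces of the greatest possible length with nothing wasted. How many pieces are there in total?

128

Piece length = gcd(217, 203, 476).
217 = 7 × 31
203 = 7 × 29
476 = 2^2 × 7 × 17
gcd(217, 203, 476) = 7.
Total pieces = 217/7 + 203/7 + 476/7 = 31 + 29 + 68 = 128.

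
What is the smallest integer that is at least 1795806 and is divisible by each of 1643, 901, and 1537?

The integer must be a common multiple of 1643, 901, and 1537, so a multiple of their LCM.
1643 = 31 × 53
901 = 17 × 53
1537 = 29 × 53
LCM(1643, 901, 1537) = 17 × 29 × 31 × 53 = 809999.
Smallest multiple of 809999 that is ≥ 1795806: ⌈1795806/809999⌉ × 809999 = 3 × 809999 = 2429997.

2429997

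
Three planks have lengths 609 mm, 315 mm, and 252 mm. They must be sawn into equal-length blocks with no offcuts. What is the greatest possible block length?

This is the greatest common divisor of 609, 315, and 252.
609 = 3 × 7 × 29
315 = 3^2 × 5 × 7
252 = 2^2 × 3^2 × 7
gcd(609, 315, 252) = 3 × 7 = 21.

21 mm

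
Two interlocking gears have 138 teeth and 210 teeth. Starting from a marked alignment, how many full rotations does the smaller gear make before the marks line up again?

All finish a whole number of cycles simultaneously at t = LCM of the periods.
138 = 2 × 3 × 23
210 = 2 × 3 × 5 × 7
LCM(138, 210) = 2 × 3 × 5 × 7 × 23 = 4830.
Rotations for period 138: 4830 / 138 = 35.

35 rotations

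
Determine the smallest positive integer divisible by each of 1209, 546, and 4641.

287742

1209 = 3 × 13 × 31
546 = 2 × 3 × 7 × 13
4641 = 3 × 7 × 13 × 17
LCM(1209, 546, 4641) = 2 × 3 × 7 × 13 × 17 × 31 = 287742.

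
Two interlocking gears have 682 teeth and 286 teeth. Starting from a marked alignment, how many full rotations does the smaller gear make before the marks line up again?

31 rotations

They are all back at their starting positions together after one LCM of the periods.
682 = 2 × 11 × 31
286 = 2 × 11 × 13
LCM(682, 286) = 2 × 11 × 13 × 31 = 8866.
Rotations for period 286: 8866 / 286 = 31.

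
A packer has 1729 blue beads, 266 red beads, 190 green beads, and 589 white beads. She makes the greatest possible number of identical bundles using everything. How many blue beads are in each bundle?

91

Number of bundles = gcd(1729, 266, 190, 589).
1729 = 7 × 13 × 19
266 = 2 × 7 × 19
190 = 2 × 5 × 19
589 = 19 × 31
gcd(1729, 266, 190, 589) = 19.
blue beads per bundle = 1729 / 19 = 91.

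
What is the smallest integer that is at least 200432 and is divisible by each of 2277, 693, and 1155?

239085

The integer must be a common multiple of 2277, 693, and 1155, so a multiple of their LCM.
2277 = 3^2 × 11 × 23
693 = 3^2 × 7 × 11
1155 = 3 × 5 × 7 × 11
LCM(2277, 693, 1155) = 3^2 × 5 × 7 × 11 × 23 = 79695.
Smallest multiple of 79695 that is ≥ 200432: ⌈200432/79695⌉ × 79695 = 3 × 79695 = 239085.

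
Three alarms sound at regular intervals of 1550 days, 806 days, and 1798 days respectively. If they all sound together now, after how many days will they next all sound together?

We need the least common multiple of the intervals.
1550 = 2 × 5^2 × 31
806 = 2 × 13 × 31
1798 = 2 × 29 × 31
LCM(1550, 806, 1798) = 2 × 5^2 × 13 × 29 × 31 = 584350.

584350 days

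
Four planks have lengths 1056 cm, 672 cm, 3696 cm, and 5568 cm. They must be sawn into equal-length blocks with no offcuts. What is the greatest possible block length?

48 cm

The block length must divide every plank, so the greatest is gcd(1056, 672, 3696, 5568).
1056 = 2^5 × 3 × 11
672 = 2^5 × 3 × 7
3696 = 2^4 × 3 × 7 × 11
5568 = 2^6 × 3 × 29
gcd(1056, 672, 3696, 5568) = 2^4 × 3 = 48.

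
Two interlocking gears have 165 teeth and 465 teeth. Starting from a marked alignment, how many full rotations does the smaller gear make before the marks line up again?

31 rotations

All finish a whole number of cycles simultaneously at t = LCM of the periods.
165 = 3 × 5 × 11
465 = 3 × 5 × 31
LCM(165, 465) = 3 × 5 × 11 × 31 = 5115.
Rotations for period 165: 5115 / 165 = 31.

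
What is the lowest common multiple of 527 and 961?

16337

527 = 17 × 31
961 = 31^2
LCM(527, 961) = 17 × 31^2 = 16337.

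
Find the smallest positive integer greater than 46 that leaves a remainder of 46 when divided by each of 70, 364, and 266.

34626

N − 46 must be a common multiple of 70, 364, and 266.
70 = 2 × 5 × 7
364 = 2^2 × 7 × 13
266 = 2 × 7 × 19
LCM(70, 364, 266) = 2^2 × 5 × 7 × 13 × 19 = 34580.
Smallest N > 46 is LCM + 46 = 34580 + 46 = 34626.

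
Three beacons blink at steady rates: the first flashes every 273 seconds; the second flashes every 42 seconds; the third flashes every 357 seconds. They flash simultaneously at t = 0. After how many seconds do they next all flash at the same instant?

They coincide at every common multiple of the periods; the first is the LCM.
273 = 3 × 7 × 13
42 = 2 × 3 × 7
357 = 3 × 7 × 17
LCM(273, 42, 357) = 2 × 3 × 7 × 13 × 17 = 9282.

9282 seconds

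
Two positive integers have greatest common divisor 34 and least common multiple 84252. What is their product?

For any two positive integers, gcd × lcm = product = 34 × 84252 = 2864568.

2864568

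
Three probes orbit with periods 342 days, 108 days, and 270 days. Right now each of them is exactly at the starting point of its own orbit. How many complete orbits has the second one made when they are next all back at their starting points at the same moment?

95 orbits

They are all back at their starting positions together after one LCM of the periods.
342 = 2 × 3^2 × 19
108 = 2^2 × 3^3
270 = 2 × 3^3 × 5
LCM(342, 108, 270) = 2^2 × 3^3 × 5 × 19 = 10260.
Orbits for period 108: 10260 / 108 = 95.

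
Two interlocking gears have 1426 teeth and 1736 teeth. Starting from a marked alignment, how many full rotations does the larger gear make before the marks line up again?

The first common completion time is the LCM of the periods.
1426 = 2 × 23 × 31
1736 = 2^3 × 7 × 31
LCM(1426, 1736) = 2^3 × 7 × 23 × 31 = 39928.
Rotations for period 1736: 39928 / 1736 = 23.

23 rotations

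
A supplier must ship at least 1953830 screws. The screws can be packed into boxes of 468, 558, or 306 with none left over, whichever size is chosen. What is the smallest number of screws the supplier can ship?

The number of screws must be a common multiple of 468, 558, and 306, so a multiple of their LCM.
468 = 2^2 × 3^2 × 13
558 = 2 × 3^2 × 31
306 = 2 × 3^2 × 17
LCM(468, 558, 306) = 2^2 × 3^2 × 13 × 17 × 31 = 246636.
Smallest multiple of 246636 that is ≥ 1953830: ⌈1953830/246636⌉ × 246636 = 8 × 246636 = 1973088.

1973088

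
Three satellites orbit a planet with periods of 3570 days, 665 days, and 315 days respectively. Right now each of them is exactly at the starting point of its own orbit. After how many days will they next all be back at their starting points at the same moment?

203490 days

The first simultaneous occurrence is after LCM of the individual periods.
3570 = 2 × 3 × 5 × 7 × 17
665 = 5 × 7 × 19
315 = 3^2 × 5 × 7
LCM(3570, 665, 315) = 2 × 3^2 × 5 × 7 × 17 × 19 = 203490.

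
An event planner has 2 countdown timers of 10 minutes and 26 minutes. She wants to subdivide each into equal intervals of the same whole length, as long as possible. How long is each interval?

The interval must divide each timer length; the longest such is the gcd.
10 = 2 × 5
26 = 2 × 13
gcd(10, 26) = 2.

2 minutes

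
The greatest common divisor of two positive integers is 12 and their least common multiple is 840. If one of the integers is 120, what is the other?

For two integers, gcd × lcm = product, so the other is (12 × 840) / 120 = 10080 / 120 = 84.

84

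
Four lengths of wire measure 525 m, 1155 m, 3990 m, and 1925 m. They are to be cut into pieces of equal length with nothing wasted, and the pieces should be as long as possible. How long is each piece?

The greatest length dividing all of 525, 1155, 3990, and 1925 is their gcd.
525 = 3 × 5^2 × 7
1155 = 3 × 5 × 7 × 11
3990 = 2 × 3 × 5 × 7 × 19
1925 = 5^2 × 7 × 11
gcd(525, 1155, 3990, 1925) = 5 × 7 = 35.

35 m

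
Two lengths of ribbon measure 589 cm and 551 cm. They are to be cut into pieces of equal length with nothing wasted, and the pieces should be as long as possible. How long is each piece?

The greatest length dividing all of 589 and 551 is their gcd.
589 = 19 × 31
551 = 19 × 29
gcd(589, 551) = 19.

19 cm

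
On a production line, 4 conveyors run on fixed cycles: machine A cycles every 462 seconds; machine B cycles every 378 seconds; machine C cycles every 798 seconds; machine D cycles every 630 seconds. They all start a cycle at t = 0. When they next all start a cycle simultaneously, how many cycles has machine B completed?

They are all back at their starting positions together after one LCM of the periods.
462 = 2 × 3 × 7 × 11
378 = 2 × 3^3 × 7
798 = 2 × 3 × 7 × 19
630 = 2 × 3^2 × 5 × 7
LCM(462, 378, 798, 630) = 2 × 3^3 × 5 × 7 × 11 × 19 = 395010.
Cycles for period 378: 395010 / 378 = 1045.

1045 cycles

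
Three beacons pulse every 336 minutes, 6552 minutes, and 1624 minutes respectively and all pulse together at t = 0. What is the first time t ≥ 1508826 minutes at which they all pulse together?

Joint pulses occur at multiples of LCM(336, 6552, 1624).
336 = 2^4 × 3 × 7
6552 = 2^3 × 3^2 × 7 × 13
1624 = 2^3 × 7 × 29
LCM(336, 6552, 1624) = 2^4 × 3^2 × 7 × 13 × 29 = 380016.
Smallest multiple of 380016 that is ≥ 1508826: ⌈1508826/380016⌉ × 380016 = 4 × 380016 = 1520064.

1520064 minutes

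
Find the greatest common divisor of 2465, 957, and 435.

2465 = 5 × 17 × 29
957 = 3 × 11 × 29
435 = 3 × 5 × 29
gcd(2465, 957, 435) = 29.

29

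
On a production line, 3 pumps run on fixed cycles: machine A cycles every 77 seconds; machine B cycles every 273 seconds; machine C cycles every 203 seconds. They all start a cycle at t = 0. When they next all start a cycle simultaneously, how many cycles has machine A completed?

The first common completion time is the LCM of the periods.
77 = 7 × 11
273 = 3 × 7 × 13
203 = 7 × 29
LCM(77, 273, 203) = 3 × 7 × 11 × 13 × 29 = 87087.
Cycles for period 77: 87087 / 77 = 1131.

1131 cycles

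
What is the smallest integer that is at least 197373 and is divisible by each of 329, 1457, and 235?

203980

The integer must be a common multiple of 329, 1457, and 235, so a multiple of their LCM.
329 = 7 × 47
1457 = 31 × 47
235 = 5 × 47
LCM(329, 1457, 235) = 5 × 7 × 31 × 47 = 50995.
Smallest multiple of 50995 that is ≥ 197373: ⌈197373/50995⌉ × 50995 = 4 × 50995 = 203980.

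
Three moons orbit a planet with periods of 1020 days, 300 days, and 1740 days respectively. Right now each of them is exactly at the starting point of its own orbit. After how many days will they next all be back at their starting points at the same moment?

147900 days

We need the least common multiple of the intervals.
1020 = 2^2 × 3 × 5 × 17
300 = 2^2 × 3 × 5^2
1740 = 2^2 × 3 × 5 × 29
LCM(1020, 300, 1740) = 2^2 × 3 × 5^2 × 17 × 29 = 147900.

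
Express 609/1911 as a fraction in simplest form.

29/91

609 = 3 × 7 × 29
1911 = 3 × 7^2 × 13
gcd(609, 1911) = 3 × 7 = 21.
Divide numerator and denominator by 21: 609/1911 = 29/91.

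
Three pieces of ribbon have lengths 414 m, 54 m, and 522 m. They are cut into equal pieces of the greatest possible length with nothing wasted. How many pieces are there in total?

55

Piece length = gcd(414, 54, 522).
414 = 2 × 3^2 × 23
54 = 2 × 3^3
522 = 2 × 3^2 × 29
gcd(414, 54, 522) = 2 × 3^2 = 18.
Total pieces = 414/18 + 54/18 + 522/18 = 23 + 3 + 29 = 55.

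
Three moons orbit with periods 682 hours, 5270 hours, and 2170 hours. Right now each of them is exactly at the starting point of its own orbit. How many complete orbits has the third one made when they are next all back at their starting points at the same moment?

187 orbits

They are all back at their starting positions together after one LCM of the periods.
682 = 2 × 11 × 31
5270 = 2 × 5 × 17 × 31
2170 = 2 × 5 × 7 × 31
LCM(682, 5270, 2170) = 2 × 5 × 7 × 11 × 17 × 31 = 405790.
Orbits for period 2170: 405790 / 2170 = 187.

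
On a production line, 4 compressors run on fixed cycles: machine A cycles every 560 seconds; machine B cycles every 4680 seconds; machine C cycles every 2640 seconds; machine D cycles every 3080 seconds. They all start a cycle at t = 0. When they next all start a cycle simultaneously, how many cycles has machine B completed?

All finish a whole number of cycles simultaneously at t = LCM of the periods.
560 = 2^4 × 5 × 7
4680 = 2^3 × 3^2 × 5 × 13
2640 = 2^4 × 3 × 5 × 11
3080 = 2^3 × 5 × 7 × 11
LCM(560, 4680, 2640, 3080) = 2^4 × 3^2 × 5 × 7 × 11 × 13 = 720720.
Cycles for period 4680: 720720 / 4680 = 154.

154 cycles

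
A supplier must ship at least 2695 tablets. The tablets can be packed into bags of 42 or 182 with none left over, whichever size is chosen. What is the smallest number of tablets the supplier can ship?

2730

The number of tablets must be a common multiple of 42 and 182, so a multiple of their LCM.
42 = 2 × 3 × 7
182 = 2 × 7 × 13
LCM(42, 182) = 2 × 3 × 7 × 13 = 546.
Smallest multiple of 546 that is ≥ 2695: ⌈2695/546⌉ × 546 = 5 × 546 = 2730.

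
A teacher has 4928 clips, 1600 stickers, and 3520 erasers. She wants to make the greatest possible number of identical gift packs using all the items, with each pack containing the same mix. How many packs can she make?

64 packs

The pack count must divide each quantity, so the greatest is gcd(4928, 1600, 3520).
4928 = 2^6 × 7 × 11
1600 = 2^6 × 5^2
3520 = 2^6 × 5 × 11
gcd(4928, 1600, 3520) = 2^6 = 64.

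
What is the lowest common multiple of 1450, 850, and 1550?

1450 = 2 × 5^2 × 29
850 = 2 × 5^2 × 17
1550 = 2 × 5^2 × 31
LCM(1450, 850, 1550) = 2 × 5^2 × 17 × 29 × 31 = 764150.

764150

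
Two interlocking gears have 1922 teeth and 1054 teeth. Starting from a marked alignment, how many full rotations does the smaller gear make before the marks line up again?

They are all back at their starting positions together after one LCM of the periods.
1922 = 2 × 31^2
1054 = 2 × 17 × 31
LCM(1922, 1054) = 2 × 17 × 31^2 = 32674.
Rotations for period 1054: 32674 / 1054 = 31.

31 rotations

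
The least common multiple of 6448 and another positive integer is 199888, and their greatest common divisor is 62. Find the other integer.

gcd × lcm = product of the two integers, so the other integer is (62 × 199888) / 6448 = 1922.

1922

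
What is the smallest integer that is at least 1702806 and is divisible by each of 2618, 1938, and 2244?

1790712

The integer must be a common multiple of 2618, 1938, and 2244, so a multiple of their LCM.
2618 = 2 × 7 × 11 × 17
1938 = 2 × 3 × 17 × 19
2244 = 2^2 × 3 × 11 × 17
LCM(2618, 1938, 2244) = 2^2 × 3 × 7 × 11 × 17 × 19 = 298452.
Smallest multiple of 298452 that is ≥ 1702806: ⌈1702806/298452⌉ × 298452 = 6 × 298452 = 1790712.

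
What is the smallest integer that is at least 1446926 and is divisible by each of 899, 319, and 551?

1503128

The integer must be a common multiple of 899, 319, and 551, so a multiple of their LCM.
899 = 29 × 31
319 = 11 × 29
551 = 19 × 29
LCM(899, 319, 551) = 11 × 19 × 29 × 31 = 187891.
Smallest multiple of 187891 that is ≥ 1446926: ⌈1446926/187891⌉ × 187891 = 8 × 187891 = 1503128.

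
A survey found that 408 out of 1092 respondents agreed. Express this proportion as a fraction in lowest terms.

408 = 2^3 × 3 × 17
1092 = 2^2 × 3 × 7 × 13
gcd(408, 1092) = 2^2 × 3 = 12.
Divide numerator and denominator by 12: 408/1092 = 34/91.

34/91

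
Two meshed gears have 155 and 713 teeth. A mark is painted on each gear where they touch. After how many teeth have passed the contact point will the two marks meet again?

We need the least common multiple of the intervals.
155 = 5 × 31
713 = 23 × 31
LCM(155, 713) = 5 × 23 × 31 = 3565.

3565 teeth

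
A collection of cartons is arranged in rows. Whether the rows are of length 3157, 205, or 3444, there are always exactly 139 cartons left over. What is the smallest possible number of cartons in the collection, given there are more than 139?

189559

N − 139 must be a common multiple of 3157, 205, and 3444.
3157 = 7 × 11 × 41
205 = 5 × 41
3444 = 2^2 × 3 × 7 × 41
LCM(3157, 205, 3444) = 2^2 × 3 × 5 × 7 × 11 × 41 = 189420.
Smallest N > 139 is LCM + 139 = 189420 + 139 = 189559.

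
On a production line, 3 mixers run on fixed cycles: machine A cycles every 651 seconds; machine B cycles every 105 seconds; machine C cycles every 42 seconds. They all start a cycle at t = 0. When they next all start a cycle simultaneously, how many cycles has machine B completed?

The first common completion time is the LCM of the periods.
651 = 3 × 7 × 31
105 = 3 × 5 × 7
42 = 2 × 3 × 7
LCM(651, 105, 42) = 2 × 3 × 5 × 7 × 31 = 6510.
Cycles for period 105: 6510 / 105 = 62.

62 cycles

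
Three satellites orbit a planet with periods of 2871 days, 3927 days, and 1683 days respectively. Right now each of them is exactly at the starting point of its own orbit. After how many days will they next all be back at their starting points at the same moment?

341649 days

The first simultaneous occurrence is after LCM of the individual periods.
2871 = 3^2 × 11 × 29
3927 = 3 × 7 × 11 × 17
1683 = 3^2 × 11 × 17
LCM(2871, 3927, 1683) = 3^2 × 7 × 11 × 17 × 29 = 341649.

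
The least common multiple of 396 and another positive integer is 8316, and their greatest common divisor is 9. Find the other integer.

gcd × lcm = product of the two integers, so the other integer is (9 × 8316) / 396 = 189.

189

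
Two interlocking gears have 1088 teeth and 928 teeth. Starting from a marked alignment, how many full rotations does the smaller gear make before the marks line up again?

34 rotations

All finish a whole number of cycles simultaneously at t = LCM of the periods.
1088 = 2^6 × 17
928 = 2^5 × 29
LCM(1088, 928) = 2^6 × 17 × 29 = 31552.
Rotations for period 928: 31552 / 928 = 34.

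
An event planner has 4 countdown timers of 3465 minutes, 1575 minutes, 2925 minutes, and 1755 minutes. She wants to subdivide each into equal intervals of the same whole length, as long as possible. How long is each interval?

The interval must divide each timer length; the longest such is the gcd.
3465 = 3^2 × 5 × 7 × 11
1575 = 3^2 × 5^2 × 7
2925 = 3^2 × 5^2 × 13
1755 = 3^3 × 5 × 13
gcd(3465, 1575, 2925, 1755) = 3^2 × 5 = 45.

45 minutes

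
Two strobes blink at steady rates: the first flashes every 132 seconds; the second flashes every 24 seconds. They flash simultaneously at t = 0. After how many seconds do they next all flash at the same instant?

264 seconds

We need the least common multiple of the intervals.
132 = 2^2 × 3 × 11
24 = 2^3 × 3
LCM(132, 24) = 2^3 × 3 × 11 = 264.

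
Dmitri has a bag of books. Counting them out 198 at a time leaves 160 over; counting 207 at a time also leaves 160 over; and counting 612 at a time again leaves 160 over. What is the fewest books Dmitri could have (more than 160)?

154996

N − 160 must be a common multiple of 198, 207, and 612.
198 = 2 × 3^2 × 11
207 = 3^2 × 23
612 = 2^2 × 3^2 × 17
LCM(198, 207, 612) = 2^2 × 3^2 × 11 × 17 × 23 = 154836.
Smallest N > 160 is LCM + 160 = 154836 + 160 = 154996.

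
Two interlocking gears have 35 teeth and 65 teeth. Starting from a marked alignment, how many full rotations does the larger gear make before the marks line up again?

They are all back at their starting positions together after one LCM of the periods.
35 = 5 × 7
65 = 5 × 13
LCM(35, 65) = 5 × 7 × 13 = 455.
Rotations for period 65: 455 / 65 = 7.

7 rotations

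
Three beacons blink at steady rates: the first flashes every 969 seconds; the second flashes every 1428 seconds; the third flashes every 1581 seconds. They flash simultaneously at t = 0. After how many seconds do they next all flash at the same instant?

They coincide at every common multiple of the periods; the first is the LCM.
969 = 3 × 17 × 19
1428 = 2^2 × 3 × 7 × 17
1581 = 3 × 17 × 31
LCM(969, 1428, 1581) = 2^2 × 3 × 7 × 17 × 19 × 31 = 841092.

841092 seconds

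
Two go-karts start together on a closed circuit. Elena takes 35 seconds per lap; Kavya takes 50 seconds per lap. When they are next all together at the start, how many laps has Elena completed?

All finish a whole number of cycles simultaneously at t = LCM of the periods.
35 = 5 × 7
50 = 2 × 5^2
LCM(35, 50) = 2 × 5^2 × 7 = 350.
Laps for period 35: 350 / 35 = 10.

10 laps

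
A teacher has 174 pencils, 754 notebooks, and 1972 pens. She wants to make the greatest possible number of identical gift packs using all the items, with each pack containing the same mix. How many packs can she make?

The pack count must divide each quantity, so the greatest is gcd(174, 754, 1972).
174 = 2 × 3 × 29
754 = 2 × 13 × 29
1972 = 2^2 × 17 × 29
gcd(174, 754, 1972) = 2 × 29 = 58.

58 packs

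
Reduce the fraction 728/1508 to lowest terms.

14/29

728 = 2^3 × 7 × 13
1508 = 2^2 × 13 × 29
gcd(728, 1508) = 2^2 × 13 = 52.
Divide numerator and denominator by 52: 728/1508 = 14/29.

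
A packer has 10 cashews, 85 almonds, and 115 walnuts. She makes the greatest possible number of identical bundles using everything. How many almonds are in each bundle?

17

Number of bundles = gcd(10, 85, 115).
10 = 2 × 5
85 = 5 × 17
115 = 5 × 23
gcd(10, 85, 115) = 5.
almonds per bundle = 85 / 5 = 17.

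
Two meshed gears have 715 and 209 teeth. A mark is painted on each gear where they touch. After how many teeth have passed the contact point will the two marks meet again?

13585 teeth

They coincide at every common multiple of the periods; the first is the LCM.
715 = 5 × 11 × 13
209 = 11 × 19
LCM(715, 209) = 5 × 11 × 13 × 19 = 13585.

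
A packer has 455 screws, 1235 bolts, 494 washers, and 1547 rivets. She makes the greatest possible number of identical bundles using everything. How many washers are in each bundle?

38

Number of bundles = gcd(455, 1235, 494, 1547).
455 = 5 × 7 × 13
1235 = 5 × 13 × 19
494 = 2 × 13 × 19
1547 = 7 × 13 × 17
gcd(455, 1235, 494, 1547) = 13.
washers per bundle = 494 / 13 = 38.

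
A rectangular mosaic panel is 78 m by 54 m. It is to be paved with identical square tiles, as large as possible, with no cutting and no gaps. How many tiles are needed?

117

Tile side = gcd(78, 54).
78 = 2 × 3 × 13
54 = 2 × 3^3
gcd(78, 54) = 2 × 3 = 6.
Tiles: (78/6) × (54/6) = 13 × 9 = 117.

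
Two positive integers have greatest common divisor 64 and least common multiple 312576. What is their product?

20004864

For any two positive integers, gcd × lcm = product = 64 × 312576 = 20004864.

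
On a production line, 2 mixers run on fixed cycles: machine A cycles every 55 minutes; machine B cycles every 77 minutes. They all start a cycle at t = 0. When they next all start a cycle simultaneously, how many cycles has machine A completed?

They are all back at their starting positions together after one LCM of the periods.
55 = 5 × 11
77 = 7 × 11
LCM(55, 77) = 5 × 7 × 11 = 385.
Cycles for period 55: 385 / 55 = 7.

7 cycles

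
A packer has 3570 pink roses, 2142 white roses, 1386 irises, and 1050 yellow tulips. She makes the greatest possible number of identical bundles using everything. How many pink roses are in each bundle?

85

Number of bundles = gcd(3570, 2142, 1386, 1050).
3570 = 2 × 3 × 5 × 7 × 17
2142 = 2 × 3^2 × 7 × 17
1386 = 2 × 3^2 × 7 × 11
1050 = 2 × 3 × 5^2 × 7
gcd(3570, 2142, 1386, 1050) = 2 × 3 × 7 = 42.
pink roses per bundle = 3570 / 42 = 85.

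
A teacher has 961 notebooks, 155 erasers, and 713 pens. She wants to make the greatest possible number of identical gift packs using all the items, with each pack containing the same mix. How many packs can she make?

The pack count must divide each quantity, so the greatest is gcd(961, 155, 713).
961 = 31^2
155 = 5 × 31
713 = 23 × 31
gcd(961, 155, 713) = 31.

31 packs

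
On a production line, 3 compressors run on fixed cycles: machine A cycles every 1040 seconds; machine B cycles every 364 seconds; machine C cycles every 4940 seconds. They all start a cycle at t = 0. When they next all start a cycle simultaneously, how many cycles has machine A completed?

All finish a whole number of cycles simultaneously at t = LCM of the periods.
1040 = 2^4 × 5 × 13
364 = 2^2 × 7 × 13
4940 = 2^2 × 5 × 13 × 19
LCM(1040, 364, 4940) = 2^4 × 5 × 7 × 13 × 19 = 138320.
Cycles for period 1040: 138320 / 1040 = 133.

133 cycles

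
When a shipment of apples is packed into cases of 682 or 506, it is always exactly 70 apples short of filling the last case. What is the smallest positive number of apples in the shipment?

Being 70 short of a full case of size k means N ≡ −70 (mod k), i.e. N + 70 is a multiple of each size.
682 = 2 × 11 × 31
506 = 2 × 11 × 23
LCM(682, 506) = 2 × 11 × 23 × 31 = 15686.
Smallest positive N is 15686 − 70 = 15616.

15616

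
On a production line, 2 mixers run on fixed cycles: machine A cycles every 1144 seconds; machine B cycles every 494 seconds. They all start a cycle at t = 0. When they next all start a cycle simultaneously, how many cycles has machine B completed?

44 cycles

The first common completion time is the LCM of the periods.
1144 = 2^3 × 11 × 13
494 = 2 × 13 × 19
LCM(1144, 494) = 2^3 × 11 × 13 × 19 = 21736.
Cycles for period 494: 21736 / 494 = 44.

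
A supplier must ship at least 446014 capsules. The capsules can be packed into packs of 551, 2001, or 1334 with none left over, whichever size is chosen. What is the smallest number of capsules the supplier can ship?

The number of capsules must be a common multiple of 551, 2001, and 1334, so a multiple of their LCM.
551 = 19 × 29
2001 = 3 × 23 × 29
1334 = 2 × 23 × 29
LCM(551, 2001, 1334) = 2 × 3 × 19 × 23 × 29 = 76038.
Smallest multiple of 76038 that is ≥ 446014: ⌈446014/76038⌉ × 76038 = 6 × 76038 = 456228.

456228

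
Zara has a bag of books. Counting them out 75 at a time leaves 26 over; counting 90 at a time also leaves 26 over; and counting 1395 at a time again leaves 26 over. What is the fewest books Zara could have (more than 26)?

13976

N − 26 must be a common multiple of 75, 90, and 1395.
75 = 3 × 5^2
90 = 2 × 3^2 × 5
1395 = 3^2 × 5 × 31
LCM(75, 90, 1395) = 2 × 3^2 × 5^2 × 31 = 13950.
Smallest N > 26 is LCM + 26 = 13950 + 26 = 13976.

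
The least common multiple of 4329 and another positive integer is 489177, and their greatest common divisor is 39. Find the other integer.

gcd × lcm = product of the two integers, so the other integer is (39 × 489177) / 4329 = 4407.

4407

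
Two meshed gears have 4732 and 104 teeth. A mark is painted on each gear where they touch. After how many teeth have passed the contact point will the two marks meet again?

9464 teeth

We need the least common multiple of the intervals.
4732 = 2^2 × 7 × 13^2
104 = 2^3 × 13
LCM(4732, 104) = 2^3 × 7 × 13^2 = 9464.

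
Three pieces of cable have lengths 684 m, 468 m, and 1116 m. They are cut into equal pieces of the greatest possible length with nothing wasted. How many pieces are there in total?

Piece length = gcd(684, 468, 1116).
684 = 2^2 × 3^2 × 19
468 = 2^2 × 3^2 × 13
1116 = 2^2 × 3^2 × 31
gcd(684, 468, 1116) = 2^2 × 3^2 = 36.
Total pieces = 684/36 + 468/36 + 1116/36 = 19 + 13 + 31 = 63.

63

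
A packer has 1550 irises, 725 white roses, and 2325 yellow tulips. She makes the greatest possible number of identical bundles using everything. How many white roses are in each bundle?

Number of bundles = gcd(1550, 725, 2325).
1550 = 2 × 5^2 × 31
725 = 5^2 × 29
2325 = 3 × 5^2 × 31
gcd(1550, 725, 2325) = 5^2 = 25.
white roses per bundle = 725 / 25 = 29.

29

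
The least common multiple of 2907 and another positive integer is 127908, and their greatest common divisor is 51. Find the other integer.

2244

gcd × lcm = product of the two integers, so the other integer is (51 × 127908) / 2907 = 2244.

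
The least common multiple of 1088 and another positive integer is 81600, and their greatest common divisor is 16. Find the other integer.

gcd × lcm = product of the two integers, so the other integer is (16 × 81600) / 1088 = 1200.

1200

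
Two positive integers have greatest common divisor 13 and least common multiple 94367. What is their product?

For any two positive integers, gcd × lcm = product = 13 × 94367 = 1226771.

1226771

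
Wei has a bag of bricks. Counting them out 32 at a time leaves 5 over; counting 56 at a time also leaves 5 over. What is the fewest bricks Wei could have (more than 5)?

229

N − 5 must be a common multiple of 32 and 56.
32 = 2^5
56 = 2^3 × 7
LCM(32, 56) = 2^5 × 7 = 224.
Smallest N > 5 is LCM + 5 = 224 + 5 = 229.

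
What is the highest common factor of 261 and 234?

9

261 = 3^2 × 29
234 = 2 × 3^2 × 13
gcd(261, 234) = 3^2 = 9.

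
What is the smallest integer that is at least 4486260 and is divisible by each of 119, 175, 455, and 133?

5143775

The integer must be a common multiple of 119, 175, 455, and 133, so a multiple of their LCM.
119 = 7 × 17
175 = 5^2 × 7
455 = 5 × 7 × 13
133 = 7 × 19
LCM(119, 175, 455, 133) = 5^2 × 7 × 13 × 17 × 19 = 734825.
Smallest multiple of 734825 that is ≥ 4486260: ⌈4486260/734825⌉ × 734825 = 7 × 734825 = 5143775.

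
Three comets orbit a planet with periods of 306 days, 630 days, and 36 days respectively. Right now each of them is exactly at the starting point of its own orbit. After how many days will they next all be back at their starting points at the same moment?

The first simultaneous occurrence is after LCM of the individual periods.
306 = 2 × 3^2 × 17
630 = 2 × 3^2 × 5 × 7
36 = 2^2 × 3^2
LCM(306, 630, 36) = 2^2 × 3^2 × 5 × 7 × 17 = 21420.

21420 days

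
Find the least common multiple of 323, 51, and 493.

323 = 17 × 19
51 = 3 × 17
493 = 17 × 29
LCM(323, 51, 493) = 3 × 17 × 19 × 29 = 28101.

28101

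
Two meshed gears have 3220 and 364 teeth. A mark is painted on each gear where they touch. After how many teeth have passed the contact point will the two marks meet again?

41860 teeth

They coincide at every common multiple of the periods; the first is the LCM.
3220 = 2^2 × 5 × 7 × 23
364 = 2^2 × 7 × 13
LCM(3220, 364) = 2^2 × 5 × 7 × 13 × 23 = 41860.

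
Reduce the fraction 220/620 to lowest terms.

11/31

220 = 2^2 × 5 × 11
620 = 2^2 × 5 × 31
gcd(220, 620) = 2^2 × 5 = 20.
Divide numerator and denominator by 20: 220/620 = 11/31.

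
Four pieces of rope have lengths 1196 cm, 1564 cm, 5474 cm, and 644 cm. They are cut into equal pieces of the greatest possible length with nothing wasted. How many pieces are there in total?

Piece length = gcd(1196, 1564, 5474, 644).
1196 = 2^2 × 13 × 23
1564 = 2^2 × 17 × 23
5474 = 2 × 7 × 17 × 23
644 = 2^2 × 7 × 23
gcd(1196, 1564, 5474, 644) = 2 × 23 = 46.
Total pieces = 1196/46 + 1564/46 + 5474/46 + 644/46 = 26 + 34 + 119 + 14 = 193.

193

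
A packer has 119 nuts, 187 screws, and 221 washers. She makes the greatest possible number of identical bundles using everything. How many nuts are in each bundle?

7

Number of bundles = gcd(119, 187, 221).
119 = 7 × 17
187 = 11 × 17
221 = 13 × 17
gcd(119, 187, 221) = 17.
nuts per bundle = 119 / 17 = 7.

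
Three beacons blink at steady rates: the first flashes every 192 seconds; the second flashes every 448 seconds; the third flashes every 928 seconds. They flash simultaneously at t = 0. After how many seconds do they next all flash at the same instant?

We need the least common multiple of the intervals.
192 = 2^6 × 3
448 = 2^6 × 7
928 = 2^5 × 29
LCM(192, 448, 928) = 2^6 × 3 × 7 × 29 = 38976.

38976 seconds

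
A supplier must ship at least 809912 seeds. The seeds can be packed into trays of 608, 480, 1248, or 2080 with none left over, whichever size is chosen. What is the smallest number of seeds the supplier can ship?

829920

The number of seeds must be a common multiple of 608, 480, 1248, and 2080, so a multiple of their LCM.
608 = 2^5 × 19
480 = 2^5 × 3 × 5
1248 = 2^5 × 3 × 13
2080 = 2^5 × 5 × 13
LCM(608, 480, 1248, 2080) = 2^5 × 3 × 5 × 13 × 19 = 118560.
Smallest multiple of 118560 that is ≥ 809912: ⌈809912/118560⌉ × 118560 = 7 × 118560 = 829920.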